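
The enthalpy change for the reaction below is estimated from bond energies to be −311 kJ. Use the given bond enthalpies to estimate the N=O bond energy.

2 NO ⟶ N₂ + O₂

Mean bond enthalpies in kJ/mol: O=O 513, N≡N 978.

D(N=O) ≈ 590 kJ/mol

Let D be the N=O bond energy.
Σ(broken) = 2×D = 2D
Σ(formed) = 1×978 + 1×513 = 1491
ΔH = Σ(broken) − Σ(formed) = (2D) − (1491) = −1491 + 2D
Setting this equal to −311 kJ gives 2D = 1180, so D = 590 kJ/mol.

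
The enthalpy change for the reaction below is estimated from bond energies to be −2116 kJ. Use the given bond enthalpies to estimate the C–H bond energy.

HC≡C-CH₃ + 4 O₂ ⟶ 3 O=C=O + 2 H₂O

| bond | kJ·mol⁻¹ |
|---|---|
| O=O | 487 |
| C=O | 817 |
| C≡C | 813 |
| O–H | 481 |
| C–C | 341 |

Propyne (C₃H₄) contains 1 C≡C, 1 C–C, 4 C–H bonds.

Let D be the C–H bond energy.
Σ(broken) = 1×813 + 1×341 + 4×D + 4×487 = 3102 + 4D
Σ(formed) = 6×817 + 4×481 = 6826
ΔH = Σ(broken) − Σ(formed) = (3102 + 4D) − (6826) = −3724 + 4D
Setting this equal to −2116 kJ gives 4D = 1608, so D = 402 kJ/mol.

D(C–H) ≈ 402 kJ/mol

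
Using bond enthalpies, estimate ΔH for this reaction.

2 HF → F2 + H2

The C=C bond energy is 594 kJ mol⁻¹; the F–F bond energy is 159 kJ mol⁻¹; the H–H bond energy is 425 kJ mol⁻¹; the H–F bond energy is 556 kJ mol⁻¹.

Bonds broken (reactants):
  H–F: 2 × 556 = 1112
  Σ(broken) = 1112 kJ
Bonds formed (products):
  F–F: 1 × 159 = 159
  H–H: 1 × 425 = 425
  Σ(formed) = 584 kJ
ΔH = Σ(broken) − Σ(formed) = 1112 − 584 = +528 kJ

ΔH ≈ +528 kJ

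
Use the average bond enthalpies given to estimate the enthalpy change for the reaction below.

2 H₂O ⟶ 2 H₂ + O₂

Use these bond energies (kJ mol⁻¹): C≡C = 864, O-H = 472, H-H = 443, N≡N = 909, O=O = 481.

Bonds broken (reactants):
  O-H: 4 × 472 = 1888
  Σ(broken) = 1888 kJ
Bonds formed (products):
  H-H: 2 × 443 = 886
  O=O: 1 × 481 = 481
  Σ(formed) = 1367 kJ
ΔH = Σ(broken) − Σ(formed) = 1888 − 1367 = +521 kJ

ΔH ≈ +521 kJ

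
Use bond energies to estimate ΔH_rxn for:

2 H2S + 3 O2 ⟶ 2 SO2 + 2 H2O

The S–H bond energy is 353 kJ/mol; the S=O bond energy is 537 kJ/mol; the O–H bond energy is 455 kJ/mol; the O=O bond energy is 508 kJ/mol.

Bonds broken (reactants):
  O=O: 3 × 508 = 1524
  S–H: 4 × 353 = 1412
  Σ(broken) = 2936 kJ
Bonds formed (products):
  O–H: 4 × 455 = 1820
  S=O: 4 × 537 = 2148
  Σ(formed) = 3968 kJ
ΔH = Σ(broken) − Σ(formed) = 2936 − 3968 = −1032 kJ

ΔH ≈ −1032 kJ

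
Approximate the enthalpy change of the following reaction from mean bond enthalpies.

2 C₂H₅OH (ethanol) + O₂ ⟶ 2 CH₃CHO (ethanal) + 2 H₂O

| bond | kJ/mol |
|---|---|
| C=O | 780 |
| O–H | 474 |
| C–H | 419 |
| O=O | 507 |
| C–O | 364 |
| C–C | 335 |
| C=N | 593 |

Bonds broken (reactants):
  C–C: 2 × 335 = 670
  C–H: 10 × 419 = 4190
  C–O: 2 × 364 = 728
  O–H: 2 × 474 = 948
  O=O: 1 × 507 = 507
  Σ(broken) = 7043 kJ
Bonds formed (products):
  C–C: 2 × 335 = 670
  C–H: 8 × 419 = 3352
  C=O: 2 × 780 = 1560
  O–H: 4 × 474 = 1896
  Σ(formed) = 7478 kJ
ΔH = Σ(broken) − Σ(formed) = 7043 − 7478 = −435 kJ

ΔH ≈ −435 kJ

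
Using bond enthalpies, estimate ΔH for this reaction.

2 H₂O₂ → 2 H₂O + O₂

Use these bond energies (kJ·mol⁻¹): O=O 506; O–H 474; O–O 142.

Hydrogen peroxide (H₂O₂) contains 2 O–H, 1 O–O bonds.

ΔH ≈ −222 kJ

Bonds broken (reactants):
  O–H: 4 × 474 = 1896
  O–O: 2 × 142 = 284
  Σ(broken) = 2180 kJ
Bonds formed (products):
  O–H: 4 × 474 = 1896
  O=O: 1 × 506 = 506
  Σ(formed) = 2402 kJ
ΔH = Σ(broken) − Σ(formed) = 2180 − 2402 = −222 kJ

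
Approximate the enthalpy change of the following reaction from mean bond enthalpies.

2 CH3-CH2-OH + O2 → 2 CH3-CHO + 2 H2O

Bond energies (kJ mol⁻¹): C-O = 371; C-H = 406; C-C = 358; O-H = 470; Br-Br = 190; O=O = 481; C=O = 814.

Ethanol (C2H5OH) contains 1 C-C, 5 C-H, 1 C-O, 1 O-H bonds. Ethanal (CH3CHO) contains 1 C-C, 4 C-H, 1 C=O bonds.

Bonds broken (reactants):
  C-C: 2 × 358 = 716
  C-H: 10 × 406 = 4060
  C-O: 2 × 371 = 742
  O-H: 2 × 470 = 940
  O=O: 1 × 481 = 481
  Σ(broken) = 6939 kJ
Bonds formed (products):
  C-C: 2 × 358 = 716
  C-H: 8 × 406 = 3248
  C=O: 2 × 814 = 1628
  O-H: 4 × 470 = 1880
  Σ(formed) = 7472 kJ
ΔH = Σ(broken) − Σ(formed) = 6939 − 7472 = −533 kJ

ΔH ≈ −533 kJ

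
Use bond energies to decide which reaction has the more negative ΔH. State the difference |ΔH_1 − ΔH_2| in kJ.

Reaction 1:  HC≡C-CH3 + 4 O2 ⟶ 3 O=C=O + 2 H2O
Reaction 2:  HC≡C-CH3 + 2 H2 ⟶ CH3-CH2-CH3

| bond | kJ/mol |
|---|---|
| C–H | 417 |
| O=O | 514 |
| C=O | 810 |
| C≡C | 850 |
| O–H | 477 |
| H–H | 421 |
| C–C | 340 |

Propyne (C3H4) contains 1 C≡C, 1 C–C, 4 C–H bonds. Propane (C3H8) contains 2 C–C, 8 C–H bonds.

Reaction 1, by 1538 kJ

Reaction 1:
  Bonds broken (reactants):
    C≡C: 1 × 850 = 850
    C–C: 1 × 340 = 340
    C–H: 4 × 417 = 1668
    O=O: 4 × 514 = 2056
    Σ(broken) = 4914 kJ
  Bonds formed (products):
    C=O: 6 × 810 = 4860
    O–H: 4 × 477 = 1908
    Σ(formed) = 6768 kJ
  ΔH_1 = 4914 − 6768 = −1854 kJ
Reaction 2:
  Bonds broken (reactants):
    C≡C: 1 × 850 = 850
    C–C: 1 × 340 = 340
    C–H: 4 × 417 = 1668
    H–H: 2 × 421 = 842
    Σ(broken) = 3700 kJ
  Bonds formed (products):
    C–C: 2 × 340 = 680
    C–H: 8 × 417 = 3336
    Σ(formed) = 4016 kJ
  ΔH_2 = 3700 − 4016 = −316 kJ
ΔH_1 − ΔH_2 = −1538 kJ, so reaction 1 has the more negative ΔH; |ΔH_1 − ΔH_2| = 1538 kJ.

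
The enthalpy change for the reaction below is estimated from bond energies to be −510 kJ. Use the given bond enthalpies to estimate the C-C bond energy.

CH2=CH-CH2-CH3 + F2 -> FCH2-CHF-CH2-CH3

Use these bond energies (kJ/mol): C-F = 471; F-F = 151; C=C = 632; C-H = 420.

Let D be the C-C bond energy.
Σ(broken) = 2×D + 8×420 + 1×632 + 1×151 = 4143 + 2D
Σ(formed) = 3×D + 2×471 + 8×420 = 4302 + 3D
ΔH = Σ(broken) − Σ(formed) = (4143 + 2D) − (4302 + 3D) = −159 − D
Setting this equal to −510 kJ gives D = 351 kJ/mol.

D(C-C) ≈ 351 kJ/mol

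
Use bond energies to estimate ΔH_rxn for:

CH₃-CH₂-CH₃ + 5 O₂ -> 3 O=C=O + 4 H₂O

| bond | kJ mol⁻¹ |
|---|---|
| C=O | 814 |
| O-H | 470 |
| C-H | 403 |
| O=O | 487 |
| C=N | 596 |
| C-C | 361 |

Bonds broken (reactants):
  C-C: 2 × 361 = 722
  C-H: 8 × 403 = 3224
  O=O: 5 × 487 = 2435
  Σ(broken) = 6381 kJ
Bonds formed (products):
  C=O: 6 × 814 = 4884
  O-H: 8 × 470 = 3760
  Σ(formed) = 8644 kJ
ΔH = Σ(broken) − Σ(formed) = 6381 − 8644 = −2263 kJ

ΔH ≈ −2263 kJ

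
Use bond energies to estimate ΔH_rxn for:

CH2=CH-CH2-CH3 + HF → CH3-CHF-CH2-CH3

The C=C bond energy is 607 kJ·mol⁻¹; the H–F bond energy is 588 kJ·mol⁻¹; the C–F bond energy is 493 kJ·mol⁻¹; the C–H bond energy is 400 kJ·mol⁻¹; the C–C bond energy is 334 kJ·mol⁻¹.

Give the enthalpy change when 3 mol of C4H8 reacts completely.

ΔH = −96 kJ

Bonds broken (reactants):
  C–C: 2 × 334 = 668
  C–H: 8 × 400 = 3200
  C=C: 1 × 607 = 607
  H–F: 1 × 588 = 588
  Σ(broken) = 5063 kJ
Bonds formed (products):
  C–C: 3 × 334 = 1002
  C–F: 1 × 493 = 493
  C–H: 9 × 400 = 3600
  Σ(formed) = 5095 kJ
ΔH = Σ(broken) − Σ(formed) = 5063 − 5095 = −32 kJ
For 3× the reaction as written: 3 × (−32) = −96 kJ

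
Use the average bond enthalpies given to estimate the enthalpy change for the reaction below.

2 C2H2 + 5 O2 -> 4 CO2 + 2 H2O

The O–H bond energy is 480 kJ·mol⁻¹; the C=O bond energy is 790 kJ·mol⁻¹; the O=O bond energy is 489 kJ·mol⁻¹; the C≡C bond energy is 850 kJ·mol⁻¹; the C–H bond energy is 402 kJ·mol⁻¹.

Bonds broken (reactants):
  C≡C: 2 × 850 = 1700
  C–H: 4 × 402 = 1608
  O=O: 5 × 489 = 2445
  Σ(broken) = 5753 kJ
Bonds formed (products):
  C=O: 8 × 790 = 6320
  O–H: 4 × 480 = 1920
  Σ(formed) = 8240 kJ
ΔH = Σ(broken) − Σ(formed) = 5753 − 8240 = −2487 kJ

ΔH ≈ −2487 kJ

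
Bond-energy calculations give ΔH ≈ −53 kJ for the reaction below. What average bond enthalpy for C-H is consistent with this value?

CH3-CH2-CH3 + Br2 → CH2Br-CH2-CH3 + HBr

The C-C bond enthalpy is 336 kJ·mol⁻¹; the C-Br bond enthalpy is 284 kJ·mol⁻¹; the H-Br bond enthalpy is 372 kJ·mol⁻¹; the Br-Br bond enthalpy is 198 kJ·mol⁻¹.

D(C-H) ≈ 405 kJ/mol

Let D be the C-H bond energy.
Σ(broken) = 1×198 + 2×336 + 8×D = 870 + 8D
Σ(formed) = 1×284 + 2×336 + 7×D + 1×372 = 1328 + 7D
ΔH = Σ(broken) − Σ(formed) = (870 + 8D) − (1328 + 7D) = −458 + D
Setting this equal to −53 kJ gives D = 405 kJ/mol.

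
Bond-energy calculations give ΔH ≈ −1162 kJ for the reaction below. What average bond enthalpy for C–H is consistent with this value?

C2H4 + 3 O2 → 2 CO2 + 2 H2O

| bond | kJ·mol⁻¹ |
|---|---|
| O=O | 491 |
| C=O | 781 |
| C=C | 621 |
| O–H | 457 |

D(C–H) ≈ 424 kJ/mol

Let D be the C–H bond energy.
Σ(broken) = 4×D + 1×621 + 3×491 = 2094 + 4D
Σ(formed) = 4×781 + 4×457 = 4952
ΔH = Σ(broken) − Σ(formed) = (2094 + 4D) − (4952) = −2858 + 4D
Setting this equal to −1162 kJ gives 4D = 1696, so D = 424 kJ/mol.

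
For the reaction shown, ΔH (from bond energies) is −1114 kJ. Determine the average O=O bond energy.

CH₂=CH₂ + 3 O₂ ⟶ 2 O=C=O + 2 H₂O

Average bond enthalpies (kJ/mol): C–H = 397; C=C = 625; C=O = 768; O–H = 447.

D(O=O) ≈ 511 kJ/mol

Let D be the O=O bond energy.
Σ(broken) = 4×397 + 1×625 + 3×D = 2213 + 3D
Σ(formed) = 4×768 + 4×447 = 4860
ΔH = Σ(broken) − Σ(formed) = (2213 + 3D) − (4860) = −2647 + 3D
Setting this equal to −1114 kJ gives 3D = 1533, so D = 511 kJ/mol.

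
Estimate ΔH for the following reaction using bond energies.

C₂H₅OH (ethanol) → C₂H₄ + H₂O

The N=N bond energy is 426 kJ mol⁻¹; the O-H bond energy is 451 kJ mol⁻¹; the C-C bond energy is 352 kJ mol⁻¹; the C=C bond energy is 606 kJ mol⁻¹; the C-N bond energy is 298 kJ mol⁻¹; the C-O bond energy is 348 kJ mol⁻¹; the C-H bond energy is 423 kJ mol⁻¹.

Bonds broken (reactants):
  C-C: 1 × 352 = 352
  C-H: 5 × 423 = 2115
  C-O: 1 × 348 = 348
  O-H: 1 × 451 = 451
  Σ(broken) = 3266 kJ
Bonds formed (products):
  C-H: 4 × 423 = 1692
  C=C: 1 × 606 = 606
  O-H: 2 × 451 = 902
  Σ(formed) = 3200 kJ
ΔH = Σ(broken) − Σ(formed) = 3266 − 3200 = +66 kJ

ΔH ≈ +66 kJ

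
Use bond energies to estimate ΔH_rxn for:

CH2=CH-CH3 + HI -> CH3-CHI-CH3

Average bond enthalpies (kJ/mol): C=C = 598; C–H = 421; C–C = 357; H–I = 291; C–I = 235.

ΔH ≈ −124 kJ

Bonds broken (reactants):
  C–C: 1 × 357 = 357
  C–H: 6 × 421 = 2526
  C=C: 1 × 598 = 598
  H–I: 1 × 291 = 291
  Σ(broken) = 3772 kJ
Bonds formed (products):
  C–C: 2 × 357 = 714
  C–H: 7 × 421 = 2947
  C–I: 1 × 235 = 235
  Σ(formed) = 3896 kJ
ΔH = Σ(broken) − Σ(formed) = 3772 − 3896 = −124 kJ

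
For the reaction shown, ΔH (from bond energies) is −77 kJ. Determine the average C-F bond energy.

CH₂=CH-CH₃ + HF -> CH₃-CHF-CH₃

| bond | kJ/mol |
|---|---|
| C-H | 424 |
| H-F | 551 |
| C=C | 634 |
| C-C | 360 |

Let D be the C-F bond energy.
Σ(broken) = 1×360 + 6×424 + 1×634 + 1×551 = 4089
Σ(formed) = 2×360 + 1×D + 7×424 = 3688 + D
ΔH = Σ(broken) − Σ(formed) = (4089) − (3688 + D) = +401 − D
Setting this equal to −77 kJ gives D = 478 kJ/mol.

D(C-F) ≈ 478 kJ/mol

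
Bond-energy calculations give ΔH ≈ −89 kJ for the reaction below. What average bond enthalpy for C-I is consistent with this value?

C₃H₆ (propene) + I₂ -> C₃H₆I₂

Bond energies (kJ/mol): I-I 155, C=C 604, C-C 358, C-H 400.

Let D be the C-I bond energy.
Σ(broken) = 1×358 + 6×400 + 1×604 + 1×155 = 3517
Σ(formed) = 2×358 + 6×400 + 2×D = 3116 + 2D
ΔH = Σ(broken) − Σ(formed) = (3517) − (3116 + 2D) = +401 − 2D
Setting this equal to −89 kJ gives 2D = 490, so D = 245 kJ/mol.

D(C-I) ≈ 245 kJ/mol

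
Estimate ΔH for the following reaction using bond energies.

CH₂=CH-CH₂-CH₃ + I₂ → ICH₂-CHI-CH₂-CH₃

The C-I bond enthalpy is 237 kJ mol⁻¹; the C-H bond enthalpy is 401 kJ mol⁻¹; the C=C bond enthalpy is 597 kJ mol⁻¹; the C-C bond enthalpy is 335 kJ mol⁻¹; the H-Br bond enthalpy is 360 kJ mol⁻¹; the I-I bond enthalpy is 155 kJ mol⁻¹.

ΔH ≈ −57 kJ

Bonds broken (reactants):
  C-C: 2 × 335 = 670
  C-H: 8 × 401 = 3208
  C=C: 1 × 597 = 597
  I-I: 1 × 155 = 155
  Σ(broken) = 4630 kJ
Bonds formed (products):
  C-C: 3 × 335 = 1005
  C-H: 8 × 401 = 3208
  C-I: 2 × 237 = 474
  Σ(formed) = 4687 kJ
ΔH = Σ(broken) − Σ(formed) = 4630 − 4687 = −57 kJ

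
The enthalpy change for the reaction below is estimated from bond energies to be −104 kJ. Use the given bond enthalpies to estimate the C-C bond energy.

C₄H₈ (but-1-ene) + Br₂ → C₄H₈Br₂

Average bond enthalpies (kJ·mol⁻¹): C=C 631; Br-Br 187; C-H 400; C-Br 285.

Let D be the C-C bond energy.
Σ(broken) = 1×187 + 2×D + 8×400 + 1×631 = 4018 + 2D
Σ(formed) = 2×285 + 3×D + 8×400 = 3770 + 3D
ΔH = Σ(broken) − Σ(formed) = (4018 + 2D) − (3770 + 3D) = +248 − D
Setting this equal to −104 kJ gives D = 352 kJ/mol.

D(C-C) ≈ 352 kJ/mol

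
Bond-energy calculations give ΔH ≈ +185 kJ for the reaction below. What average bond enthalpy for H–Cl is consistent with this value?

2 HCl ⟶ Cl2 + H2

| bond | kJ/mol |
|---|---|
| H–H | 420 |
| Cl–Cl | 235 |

D(H–Cl) ≈ 420 kJ/mol

Let D be the H–Cl bond energy.
Σ(broken) = 2×D = 2D
Σ(formed) = 1×235 + 1×420 = 655
ΔH = Σ(broken) − Σ(formed) = (2D) − (655) = −655 + 2D
Setting this equal to +185 kJ gives 2D = 840, so D = 420 kJ/mol.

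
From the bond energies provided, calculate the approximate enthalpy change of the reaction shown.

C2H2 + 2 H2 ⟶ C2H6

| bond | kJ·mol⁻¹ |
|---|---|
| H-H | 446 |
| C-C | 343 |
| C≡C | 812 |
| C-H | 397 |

Bonds broken (reactants):
  C≡C: 1 × 812 = 812
  C-H: 2 × 397 = 794
  H-H: 2 × 446 = 892
  Σ(broken) = 2498 kJ
Bonds formed (products):
  C-C: 1 × 343 = 343
  C-H: 6 × 397 = 2382
  Σ(formed) = 2725 kJ
ΔH = Σ(broken) − Σ(formed) = 2498 − 2725 = −227 kJ

ΔH ≈ −227 kJ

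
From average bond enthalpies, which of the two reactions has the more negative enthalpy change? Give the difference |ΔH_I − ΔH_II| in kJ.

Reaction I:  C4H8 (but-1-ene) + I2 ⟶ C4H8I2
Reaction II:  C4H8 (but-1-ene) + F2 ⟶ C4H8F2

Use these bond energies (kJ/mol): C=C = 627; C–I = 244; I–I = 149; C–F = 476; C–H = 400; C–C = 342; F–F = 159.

Reaction I:
  Bonds broken (reactants):
    C–C: 2 × 342 = 684
    C–H: 8 × 400 = 3200
    C=C: 1 × 627 = 627
    I–I: 1 × 149 = 149
    Σ(broken) = 4660 kJ
  Bonds formed (products):
    C–C: 3 × 342 = 1026
    C–H: 8 × 400 = 3200
    C–I: 2 × 244 = 488
    Σ(formed) = 4714 kJ
  ΔH_I = 4660 − 4714 = −54 kJ
Reaction II:
  Bonds broken (reactants):
    C–C: 2 × 342 = 684
    C–H: 8 × 400 = 3200
    C=C: 1 × 627 = 627
    F–F: 1 × 159 = 159
    Σ(broken) = 4670 kJ
  Bonds formed (products):
    C–C: 3 × 342 = 1026
    C–F: 2 × 476 = 952
    C–H: 8 × 400 = 3200
    Σ(formed) = 5178 kJ
  ΔH_II = 4670 − 5178 = −508 kJ
ΔH_I − ΔH_II = +454 kJ, so reaction II has the more negative ΔH; |ΔH_I − ΔH_II| = 454 kJ.

Reaction II, by 454 kJ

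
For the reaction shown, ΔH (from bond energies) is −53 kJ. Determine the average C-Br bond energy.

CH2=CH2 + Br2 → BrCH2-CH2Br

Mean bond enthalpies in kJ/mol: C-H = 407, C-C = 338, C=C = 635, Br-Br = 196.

Let D be the C-Br bond energy.
Σ(broken) = 1×196 + 4×407 + 1×635 = 2459
Σ(formed) = 2×D + 1×338 + 4×407 = 1966 + 2D
ΔH = Σ(broken) − Σ(formed) = (2459) − (1966 + 2D) = +493 − 2D
Setting this equal to −53 kJ gives 2D = 546, so D = 273 kJ/mol.

D(C-Br) ≈ 273 kJ/mol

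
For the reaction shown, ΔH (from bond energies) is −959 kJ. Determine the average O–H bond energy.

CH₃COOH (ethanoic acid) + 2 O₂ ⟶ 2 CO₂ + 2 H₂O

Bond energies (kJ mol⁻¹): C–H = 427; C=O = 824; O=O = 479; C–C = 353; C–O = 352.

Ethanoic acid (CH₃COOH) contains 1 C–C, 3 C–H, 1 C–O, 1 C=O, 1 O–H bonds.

D(O–H) ≈ 477 kJ/mol

Let D be the O–H bond energy.
Σ(broken) = 1×353 + 3×427 + 1×352 + 1×824 + 1×D + 2×479 = 3768 + D
Σ(formed) = 4×824 + 4×D = 3296 + 4D
ΔH = Σ(broken) − Σ(formed) = (3768 + D) − (3296 + 4D) = +472 − 3D
Setting this equal to −959 kJ gives 3D = 1431, so D = 477 kJ/mol.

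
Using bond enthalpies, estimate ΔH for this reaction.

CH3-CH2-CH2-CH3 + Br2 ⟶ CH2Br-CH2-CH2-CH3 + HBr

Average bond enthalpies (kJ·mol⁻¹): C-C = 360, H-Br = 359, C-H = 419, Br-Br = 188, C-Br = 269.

ΔH ≈ −21 kJ

Bonds broken (reactants):
  Br-Br: 1 × 188 = 188
  C-C: 3 × 360 = 1080
  C-H: 10 × 419 = 4190
  Σ(broken) = 5458 kJ
Bonds formed (products):
  C-Br: 1 × 269 = 269
  C-C: 3 × 360 = 1080
  C-H: 9 × 419 = 3771
  H-Br: 1 × 359 = 359
  Σ(formed) = 5479 kJ
ΔH = Σ(broken) − Σ(formed) = 5458 − 5479 = −21 kJ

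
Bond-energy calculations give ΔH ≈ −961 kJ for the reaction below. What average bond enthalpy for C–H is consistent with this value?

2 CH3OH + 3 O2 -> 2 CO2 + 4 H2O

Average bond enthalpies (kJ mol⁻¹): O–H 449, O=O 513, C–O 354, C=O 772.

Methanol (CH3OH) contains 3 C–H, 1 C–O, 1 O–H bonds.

D(C–H) ≈ 429 kJ/mol

Let D be the C–H bond energy.
Σ(broken) = 6×D + 2×354 + 2×449 + 3×513 = 3145 + 6D
Σ(formed) = 4×772 + 8×449 = 6680
ΔH = Σ(broken) − Σ(formed) = (3145 + 6D) − (6680) = −3535 + 6D
Setting this equal to −961 kJ gives 6D = 2574, so D = 429 kJ/mol.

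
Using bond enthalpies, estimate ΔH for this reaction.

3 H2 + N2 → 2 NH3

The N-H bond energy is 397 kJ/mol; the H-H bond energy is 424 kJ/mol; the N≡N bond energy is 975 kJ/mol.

ΔH ≈ −135 kJ

Bonds broken (reactants):
  H-H: 3 × 424 = 1272
  N≡N: 1 × 975 = 975
  Σ(broken) = 2247 kJ
Bonds formed (products):
  N-H: 6 × 397 = 2382
  Σ(formed) = 2382 kJ
ΔH = Σ(broken) − Σ(formed) = 2247 − 2382 = −135 kJ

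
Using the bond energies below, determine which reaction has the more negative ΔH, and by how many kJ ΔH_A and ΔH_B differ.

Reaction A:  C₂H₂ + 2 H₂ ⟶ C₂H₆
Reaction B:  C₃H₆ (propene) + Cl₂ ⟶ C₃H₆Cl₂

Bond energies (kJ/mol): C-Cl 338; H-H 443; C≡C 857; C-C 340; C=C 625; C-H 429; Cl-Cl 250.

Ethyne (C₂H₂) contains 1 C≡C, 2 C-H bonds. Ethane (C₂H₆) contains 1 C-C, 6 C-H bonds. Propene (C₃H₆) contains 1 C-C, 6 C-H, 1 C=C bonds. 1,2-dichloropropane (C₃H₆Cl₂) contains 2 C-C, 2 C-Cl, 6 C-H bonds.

Reaction A, by 172 kJ

Reaction A:
  Bonds broken (reactants):
    C≡C: 1 × 857 = 857
    C-H: 2 × 429 = 858
    H-H: 2 × 443 = 886
    Σ(broken) = 2601 kJ
  Bonds formed (products):
    C-C: 1 × 340 = 340
    C-H: 6 × 429 = 2574
    Σ(formed) = 2914 kJ
  ΔH_A = 2601 − 2914 = −313 kJ
Reaction B:
  Bonds broken (reactants):
    C-C: 1 × 340 = 340
    C-H: 6 × 429 = 2574
    C=C: 1 × 625 = 625
    Cl-Cl: 1 × 250 = 250
    Σ(broken) = 3789 kJ
  Bonds formed (products):
    C-C: 2 × 340 = 680
    C-Cl: 2 × 338 = 676
    C-H: 6 × 429 = 2574
    Σ(formed) = 3930 kJ
  ΔH_B = 3789 − 3930 = −141 kJ
ΔH_A − ΔH_B = −172 kJ, so reaction A has the more negative ΔH; |ΔH_A − ΔH_B| = 172 kJ.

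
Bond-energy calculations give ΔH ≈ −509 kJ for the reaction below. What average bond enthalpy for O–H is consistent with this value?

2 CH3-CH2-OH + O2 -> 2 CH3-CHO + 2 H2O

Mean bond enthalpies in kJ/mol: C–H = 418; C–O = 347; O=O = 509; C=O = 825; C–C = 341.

Let D be the O–H bond energy.
Σ(broken) = 2×341 + 10×418 + 2×347 + 2×D + 1×509 = 6065 + 2D
Σ(formed) = 2×341 + 8×418 + 2×825 + 4×D = 5676 + 4D
ΔH = Σ(broken) − Σ(formed) = (6065 + 2D) − (5676 + 4D) = +389 − 2D
Setting this equal to −509 kJ gives 2D = 898, so D = 449 kJ/mol.

D(O–H) ≈ 449 kJ/mol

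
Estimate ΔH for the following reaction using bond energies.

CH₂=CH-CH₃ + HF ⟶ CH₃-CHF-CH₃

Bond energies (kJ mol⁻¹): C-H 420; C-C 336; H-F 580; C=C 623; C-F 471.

ΔH ≈ −24 kJ

Bonds broken (reactants):
  C-C: 1 × 336 = 336
  C-H: 6 × 420 = 2520
  C=C: 1 × 623 = 623
  H-F: 1 × 580 = 580
  Σ(broken) = 4059 kJ
Bonds formed (products):
  C-C: 2 × 336 = 672
  C-F: 1 × 471 = 471
  C-H: 7 × 420 = 2940
  Σ(formed) = 4083 kJ
ΔH = Σ(broken) − Σ(formed) = 4059 − 4083 = −24 kJ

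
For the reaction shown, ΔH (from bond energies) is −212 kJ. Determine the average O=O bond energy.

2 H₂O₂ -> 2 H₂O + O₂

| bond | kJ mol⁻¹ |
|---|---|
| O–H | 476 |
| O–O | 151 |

Let D be the O=O bond energy.
Σ(broken) = 4×476 + 2×151 = 2206
Σ(formed) = 4×476 + 1×D = 1904 + D
ΔH = Σ(broken) − Σ(formed) = (2206) − (1904 + D) = +302 − D
Setting this equal to −212 kJ gives D = 514 kJ/mol.

D(O=O) ≈ 514 kJ/mol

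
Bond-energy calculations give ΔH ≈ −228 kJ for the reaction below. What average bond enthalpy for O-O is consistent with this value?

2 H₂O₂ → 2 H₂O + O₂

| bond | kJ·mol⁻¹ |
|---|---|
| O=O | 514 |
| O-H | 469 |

Let D be the O-O bond energy.
Σ(broken) = 4×469 + 2×D = 1876 + 2D
Σ(formed) = 4×469 + 1×514 = 2390
ΔH = Σ(broken) − Σ(formed) = (1876 + 2D) − (2390) = −514 + 2D
Setting this equal to −228 kJ gives 2D = 286, so D = 143 kJ/mol.

D(O-O) ≈ 143 kJ/mol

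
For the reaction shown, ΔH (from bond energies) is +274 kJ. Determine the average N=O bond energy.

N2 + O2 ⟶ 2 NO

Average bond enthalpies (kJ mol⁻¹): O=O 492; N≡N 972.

Let D be the N=O bond energy.
Σ(broken) = 1×972 + 1×492 = 1464
Σ(formed) = 2×D = 2D
ΔH = Σ(broken) − Σ(formed) = (1464) − (2D) = +1464 − 2D
Setting this equal to +274 kJ gives 2D = 1190, so D = 595 kJ/mol.

D(N=O) ≈ 595 kJ/mol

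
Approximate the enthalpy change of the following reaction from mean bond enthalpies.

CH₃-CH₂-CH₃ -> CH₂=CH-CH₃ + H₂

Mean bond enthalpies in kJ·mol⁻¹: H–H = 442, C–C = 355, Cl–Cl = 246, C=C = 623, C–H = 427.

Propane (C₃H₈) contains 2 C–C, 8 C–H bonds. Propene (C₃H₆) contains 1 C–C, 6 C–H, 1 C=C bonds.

ΔH ≈ +144 kJ

Bonds broken (reactants):
  C–C: 2 × 355 = 710
  C–H: 8 × 427 = 3416
  Σ(broken) = 4126 kJ
Bonds formed (products):
  C–C: 1 × 355 = 355
  C–H: 6 × 427 = 2562
  C=C: 1 × 623 = 623
  H–H: 1 × 442 = 442
  Σ(formed) = 3982 kJ
ΔH = Σ(broken) − Σ(formed) = 4126 − 3982 = +144 kJ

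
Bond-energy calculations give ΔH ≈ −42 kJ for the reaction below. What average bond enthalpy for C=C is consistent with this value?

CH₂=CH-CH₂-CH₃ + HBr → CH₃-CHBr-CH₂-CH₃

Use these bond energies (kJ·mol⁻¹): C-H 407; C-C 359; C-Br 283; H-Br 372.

Let D be the C=C bond energy.
Σ(broken) = 2×359 + 8×407 + 1×D + 1×372 = 4346 + D
Σ(formed) = 1×283 + 3×359 + 9×407 = 5023
ΔH = Σ(broken) − Σ(formed) = (4346 + D) − (5023) = −677 + D
Setting this equal to −42 kJ gives D = 635 kJ/mol.

D(C=C) ≈ 635 kJ/mol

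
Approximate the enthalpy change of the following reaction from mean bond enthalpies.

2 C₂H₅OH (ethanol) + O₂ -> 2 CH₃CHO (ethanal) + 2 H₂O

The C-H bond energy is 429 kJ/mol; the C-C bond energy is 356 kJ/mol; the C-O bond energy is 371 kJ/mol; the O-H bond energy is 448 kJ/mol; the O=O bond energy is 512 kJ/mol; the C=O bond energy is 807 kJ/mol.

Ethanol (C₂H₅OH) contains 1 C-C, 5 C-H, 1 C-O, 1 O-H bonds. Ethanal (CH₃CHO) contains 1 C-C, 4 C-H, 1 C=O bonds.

ΔH ≈ −398 kJ

Bonds broken (reactants):
  C-C: 2 × 356 = 712
  C-H: 10 × 429 = 4290
  C-O: 2 × 371 = 742
  O-H: 2 × 448 = 896
  O=O: 1 × 512 = 512
  Σ(broken) = 7152 kJ
Bonds formed (products):
  C-C: 2 × 356 = 712
  C-H: 8 × 429 = 3432
  C=O: 2 × 807 = 1614
  O-H: 4 × 448 = 1792
  Σ(formed) = 7550 kJ
ΔH = Σ(broken) − Σ(formed) = 7152 − 7550 = −398 kJ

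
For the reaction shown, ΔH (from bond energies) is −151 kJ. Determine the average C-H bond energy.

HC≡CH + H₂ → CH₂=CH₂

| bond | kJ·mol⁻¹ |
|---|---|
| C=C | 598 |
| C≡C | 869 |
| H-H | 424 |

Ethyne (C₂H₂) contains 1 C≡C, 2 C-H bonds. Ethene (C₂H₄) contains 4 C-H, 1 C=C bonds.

D(C-H) ≈ 423 kJ/mol

Let D be the C-H bond energy.
Σ(broken) = 1×869 + 2×D + 1×424 = 1293 + 2D
Σ(formed) = 4×D + 1×598 = 598 + 4D
ΔH = Σ(broken) − Σ(formed) = (1293 + 2D) − (598 + 4D) = +695 − 2D
Setting this equal to −151 kJ gives 2D = 846, so D = 423 kJ/mol.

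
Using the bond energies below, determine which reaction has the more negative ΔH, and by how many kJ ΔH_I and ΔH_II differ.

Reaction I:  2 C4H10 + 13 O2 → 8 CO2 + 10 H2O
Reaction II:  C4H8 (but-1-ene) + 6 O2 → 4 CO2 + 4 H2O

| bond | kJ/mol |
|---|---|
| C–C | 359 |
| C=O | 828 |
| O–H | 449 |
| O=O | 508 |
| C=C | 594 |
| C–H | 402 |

Reaction I, by 2790 kJ

Reaction I:
  Bonds broken (reactants):
    C–C: 6 × 359 = 2154
    C–H: 20 × 402 = 8040
    O=O: 13 × 508 = 6604
    Σ(broken) = 16798 kJ
  Bonds formed (products):
    C=O: 16 × 828 = 13248
    O–H: 20 × 449 = 8980
    Σ(formed) = 22228 kJ
  ΔH_I = 16798 − 22228 = −5430 kJ
Reaction II:
  Bonds broken (reactants):
    C–C: 2 × 359 = 718
    C–H: 8 × 402 = 3216
    C=C: 1 × 594 = 594
    O=O: 6 × 508 = 3048
    Σ(broken) = 7576 kJ
  Bonds formed (products):
    C=O: 8 × 828 = 6624
    O–H: 8 × 449 = 3592
    Σ(formed) = 10216 kJ
  ΔH_II = 7576 − 10216 = −2640 kJ
ΔH_I − ΔH_II = −2790 kJ, so reaction I has the more negative ΔH; |ΔH_I − ΔH_II| = 2790 kJ.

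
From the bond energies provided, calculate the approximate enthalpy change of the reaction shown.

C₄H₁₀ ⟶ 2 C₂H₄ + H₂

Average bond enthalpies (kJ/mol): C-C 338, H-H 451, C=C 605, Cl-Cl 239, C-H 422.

ΔH ≈ +197 kJ

Bonds broken (reactants):
  C-C: 3 × 338 = 1014
  C-H: 10 × 422 = 4220
  Σ(broken) = 5234 kJ
Bonds formed (products):
  C-H: 8 × 422 = 3376
  C=C: 2 × 605 = 1210
  H-H: 1 × 451 = 451
  Σ(formed) = 5037 kJ
ΔH = Σ(broken) − Σ(formed) = 5234 − 5037 = +197 kJ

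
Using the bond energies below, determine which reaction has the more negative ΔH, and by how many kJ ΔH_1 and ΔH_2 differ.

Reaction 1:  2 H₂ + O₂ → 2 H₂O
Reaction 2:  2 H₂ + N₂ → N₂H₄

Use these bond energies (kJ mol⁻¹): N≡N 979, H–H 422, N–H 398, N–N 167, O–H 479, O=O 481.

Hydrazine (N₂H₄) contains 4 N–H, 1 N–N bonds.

Reaction 1, by 655 kJ

Reaction 1:
  Bonds broken (reactants):
    H–H: 2 × 422 = 844
    O=O: 1 × 481 = 481
    Σ(broken) = 1325 kJ
  Bonds formed (products):
    O–H: 4 × 479 = 1916
    Σ(formed) = 1916 kJ
  ΔH_1 = 1325 − 1916 = −591 kJ
Reaction 2:
  Bonds broken (reactants):
    H–H: 2 × 422 = 844
    N≡N: 1 × 979 = 979
    Σ(broken) = 1823 kJ
  Bonds formed (products):
    N–H: 4 × 398 = 1592
    N–N: 1 × 167 = 167
    Σ(formed) = 1759 kJ
  ΔH_2 = 1823 − 1759 = +64 kJ
ΔH_1 − ΔH_2 = −655 kJ, so reaction 1 has the more negative ΔH; |ΔH_1 − ΔH_2| = 655 kJ.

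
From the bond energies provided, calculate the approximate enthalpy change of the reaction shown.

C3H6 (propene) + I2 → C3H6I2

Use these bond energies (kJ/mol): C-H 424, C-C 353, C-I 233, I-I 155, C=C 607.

ΔH ≈ −57 kJ

Bonds broken (reactants):
  C-C: 1 × 353 = 353
  C-H: 6 × 424 = 2544
  C=C: 1 × 607 = 607
  I-I: 1 × 155 = 155
  Σ(broken) = 3659 kJ
Bonds formed (products):
  C-C: 2 × 353 = 706
  C-H: 6 × 424 = 2544
  C-I: 2 × 233 = 466
  Σ(formed) = 3716 kJ
ΔH = Σ(broken) − Σ(formed) = 3659 − 3716 = −57 kJ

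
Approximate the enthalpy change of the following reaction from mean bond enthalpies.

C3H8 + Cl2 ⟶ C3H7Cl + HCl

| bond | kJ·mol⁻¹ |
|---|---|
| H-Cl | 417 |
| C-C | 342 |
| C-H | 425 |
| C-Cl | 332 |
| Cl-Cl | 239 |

ΔH ≈ −85 kJ

Bonds broken (reactants):
  C-C: 2 × 342 = 684
  C-H: 8 × 425 = 3400
  Cl-Cl: 1 × 239 = 239
  Σ(broken) = 4323 kJ
Bonds formed (products):
  C-C: 2 × 342 = 684
  C-Cl: 1 × 332 = 332
  C-H: 7 × 425 = 2975
  H-Cl: 1 × 417 = 417
  Σ(formed) = 4408 kJ
ΔH = Σ(broken) − Σ(formed) = 4323 − 4408 = −85 kJ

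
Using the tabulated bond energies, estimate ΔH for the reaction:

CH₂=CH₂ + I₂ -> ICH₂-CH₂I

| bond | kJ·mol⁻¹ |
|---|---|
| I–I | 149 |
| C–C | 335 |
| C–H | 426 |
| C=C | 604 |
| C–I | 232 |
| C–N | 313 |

ΔH ≈ −46 kJ

Bonds broken (reactants):
  C–H: 4 × 426 = 1704
  C=C: 1 × 604 = 604
  I–I: 1 × 149 = 149
  Σ(broken) = 2457 kJ
Bonds formed (products):
  C–C: 1 × 335 = 335
  C–H: 4 × 426 = 1704
  C–I: 2 × 232 = 464
  Σ(formed) = 2503 kJ
ΔH = Σ(broken) − Σ(formed) = 2457 − 2503 = −46 kJ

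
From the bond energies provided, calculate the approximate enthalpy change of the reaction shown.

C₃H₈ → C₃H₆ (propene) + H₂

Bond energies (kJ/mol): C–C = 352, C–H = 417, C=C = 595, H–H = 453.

ΔH ≈ +138 kJ

Bonds broken (reactants):
  C–C: 2 × 352 = 704
  C–H: 8 × 417 = 3336
  Σ(broken) = 4040 kJ
Bonds formed (products):
  C–C: 1 × 352 = 352
  C–H: 6 × 417 = 2502
  C=C: 1 × 595 = 595
  H–H: 1 × 453 = 453
  Σ(formed) = 3902 kJ
ΔH = Σ(broken) − Σ(formed) = 4040 − 3902 = +138 kJ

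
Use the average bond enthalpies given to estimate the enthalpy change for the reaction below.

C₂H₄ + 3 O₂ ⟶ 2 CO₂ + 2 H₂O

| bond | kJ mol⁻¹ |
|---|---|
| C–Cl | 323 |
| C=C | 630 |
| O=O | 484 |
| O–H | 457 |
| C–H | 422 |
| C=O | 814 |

Bonds broken (reactants):
  C–H: 4 × 422 = 1688
  C=C: 1 × 630 = 630
  O=O: 3 × 484 = 1452
  Σ(broken) = 3770 kJ
Bonds formed (products):
  C=O: 4 × 814 = 3256
  O–H: 4 × 457 = 1828
  Σ(formed) = 5084 kJ
ΔH = Σ(broken) − Σ(formed) = 3770 − 5084 = −1314 kJ

ΔH ≈ −1314 kJ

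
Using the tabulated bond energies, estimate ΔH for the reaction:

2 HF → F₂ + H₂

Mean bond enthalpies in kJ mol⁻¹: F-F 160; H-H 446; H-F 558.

ΔH ≈ +510 kJ

Bonds broken (reactants):
  H-F: 2 × 558 = 1116
  Σ(broken) = 1116 kJ
Bonds formed (products):
  F-F: 1 × 160 = 160
  H-H: 1 × 446 = 446
  Σ(formed) = 606 kJ
ΔH = Σ(broken) − Σ(formed) = 1116 − 606 = +510 kJ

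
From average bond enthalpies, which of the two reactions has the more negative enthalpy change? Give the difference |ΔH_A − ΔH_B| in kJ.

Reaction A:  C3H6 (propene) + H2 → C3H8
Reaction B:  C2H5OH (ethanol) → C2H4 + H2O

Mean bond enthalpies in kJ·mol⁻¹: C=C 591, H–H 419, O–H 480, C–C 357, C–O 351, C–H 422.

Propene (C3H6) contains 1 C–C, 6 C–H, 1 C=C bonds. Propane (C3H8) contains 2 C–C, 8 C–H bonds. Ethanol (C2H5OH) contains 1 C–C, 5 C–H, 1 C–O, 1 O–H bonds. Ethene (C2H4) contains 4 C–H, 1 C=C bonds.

Reaction A:
  Bonds broken (reactants):
    C–C: 1 × 357 = 357
    C–H: 6 × 422 = 2532
    C=C: 1 × 591 = 591
    H–H: 1 × 419 = 419
    Σ(broken) = 3899 kJ
  Bonds formed (products):
    C–C: 2 × 357 = 714
    C–H: 8 × 422 = 3376
    Σ(formed) = 4090 kJ
  ΔH_A = 3899 − 4090 = −191 kJ
Reaction B:
  Bonds broken (reactants):
    C–C: 1 × 357 = 357
    C–H: 5 × 422 = 2110
    C–O: 1 × 351 = 351
    O–H: 1 × 480 = 480
    Σ(broken) = 3298 kJ
  Bonds formed (products):
    C–H: 4 × 422 = 1688
    C=C: 1 × 591 = 591
    O–H: 2 × 480 = 960
    Σ(formed) = 3239 kJ
  ΔH_B = 3298 − 3239 = +59 kJ
ΔH_A − ΔH_B = −250 kJ, so reaction A has the more negative ΔH; |ΔH_A − ΔH_B| = 250 kJ.

Reaction A, by 250 kJ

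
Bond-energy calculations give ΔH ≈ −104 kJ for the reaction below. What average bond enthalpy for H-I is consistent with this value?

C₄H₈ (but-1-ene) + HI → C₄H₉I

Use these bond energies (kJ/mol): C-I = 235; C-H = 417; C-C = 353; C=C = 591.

D(H-I) ≈ 310 kJ/mol

Let D be the H-I bond energy.
Σ(broken) = 2×353 + 8×417 + 1×591 + 1×D = 4633 + D
Σ(formed) = 3×353 + 9×417 + 1×235 = 5047
ΔH = Σ(broken) − Σ(formed) = (4633 + D) − (5047) = −414 + D
Setting this equal to −104 kJ gives D = 310 kJ/mol.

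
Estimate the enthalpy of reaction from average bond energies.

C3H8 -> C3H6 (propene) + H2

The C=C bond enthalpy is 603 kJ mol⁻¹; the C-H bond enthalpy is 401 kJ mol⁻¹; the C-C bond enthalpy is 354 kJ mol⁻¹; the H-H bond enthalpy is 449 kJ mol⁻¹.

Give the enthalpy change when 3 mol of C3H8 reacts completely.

ΔH = +312 kJ

Bonds broken (reactants):
  C-C: 2 × 354 = 708
  C-H: 8 × 401 = 3208
  Σ(broken) = 3916 kJ
Bonds formed (products):
  C-C: 1 × 354 = 354
  C-H: 6 × 401 = 2406
  C=C: 1 × 603 = 603
  H-H: 1 × 449 = 449
  Σ(formed) = 3812 kJ
ΔH = Σ(broken) − Σ(formed) = 3916 − 3812 = +104 kJ
For 3× the reaction as written: 3 × (+104) = +312 kJ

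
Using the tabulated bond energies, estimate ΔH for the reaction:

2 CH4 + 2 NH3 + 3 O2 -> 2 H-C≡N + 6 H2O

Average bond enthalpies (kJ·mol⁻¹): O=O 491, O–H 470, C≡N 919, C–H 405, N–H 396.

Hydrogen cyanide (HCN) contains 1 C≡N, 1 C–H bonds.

ΔH ≈ −1199 kJ

Bonds broken (reactants):
  C–H: 8 × 405 = 3240
  N–H: 6 × 396 = 2376
  O=O: 3 × 491 = 1473
  Σ(broken) = 7089 kJ
Bonds formed (products):
  C≡N: 2 × 919 = 1838
  C–H: 2 × 405 = 810
  O–H: 12 × 470 = 5640
  Σ(formed) = 8288 kJ
ΔH = Σ(broken) − Σ(formed) = 7089 − 8288 = −1199 kJ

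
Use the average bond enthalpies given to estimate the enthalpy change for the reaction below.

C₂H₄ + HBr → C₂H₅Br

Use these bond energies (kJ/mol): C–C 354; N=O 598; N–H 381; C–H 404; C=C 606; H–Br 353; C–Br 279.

ΔH ≈ −78 kJ

Bonds broken (reactants):
  C–H: 4 × 404 = 1616
  C=C: 1 × 606 = 606
  H–Br: 1 × 353 = 353
  Σ(broken) = 2575 kJ
Bonds formed (products):
  C–Br: 1 × 279 = 279
  C–C: 1 × 354 = 354
  C–H: 5 × 404 = 2020
  Σ(formed) = 2653 kJ
ΔH = Σ(broken) − Σ(formed) = 2575 − 2653 = −78 kJ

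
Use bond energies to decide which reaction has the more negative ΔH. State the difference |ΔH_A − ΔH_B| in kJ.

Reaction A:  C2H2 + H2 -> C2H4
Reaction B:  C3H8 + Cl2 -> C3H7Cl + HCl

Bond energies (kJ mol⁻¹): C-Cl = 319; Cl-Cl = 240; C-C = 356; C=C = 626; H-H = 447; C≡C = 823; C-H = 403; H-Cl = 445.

Reaction A:
  Bonds broken (reactants):
    C≡C: 1 × 823 = 823
    C-H: 2 × 403 = 806
    H-H: 1 × 447 = 447
    Σ(broken) = 2076 kJ
  Bonds formed (products):
    C-H: 4 × 403 = 1612
    C=C: 1 × 626 = 626
    Σ(formed) = 2238 kJ
  ΔH_A = 2076 − 2238 = −162 kJ
Reaction B:
  Bonds broken (reactants):
    C-C: 2 × 356 = 712
    C-H: 8 × 403 = 3224
    Cl-Cl: 1 × 240 = 240
    Σ(broken) = 4176 kJ
  Bonds formed (products):
    C-C: 2 × 356 = 712
    C-Cl: 1 × 319 = 319
    C-H: 7 × 403 = 2821
    H-Cl: 1 × 445 = 445
    Σ(formed) = 4297 kJ
  ΔH_B = 4176 − 4297 = −121 kJ
ΔH_A − ΔH_B = −41 kJ, so reaction A has the more negative ΔH; |ΔH_A − ΔH_B| = 41 kJ.

Reaction A, by 41 kJ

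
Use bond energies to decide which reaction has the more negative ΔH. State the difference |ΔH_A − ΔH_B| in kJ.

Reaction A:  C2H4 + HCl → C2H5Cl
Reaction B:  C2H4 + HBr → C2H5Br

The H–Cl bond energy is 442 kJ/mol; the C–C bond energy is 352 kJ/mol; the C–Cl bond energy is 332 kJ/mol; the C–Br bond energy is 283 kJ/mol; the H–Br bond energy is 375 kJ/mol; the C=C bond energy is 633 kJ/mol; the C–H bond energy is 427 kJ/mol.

Reaction A:
  Bonds broken (reactants):
    C–H: 4 × 427 = 1708
    C=C: 1 × 633 = 633
    H–Cl: 1 × 442 = 442
    Σ(broken) = 2783 kJ
  Bonds formed (products):
    C–C: 1 × 352 = 352
    C–Cl: 1 × 332 = 332
    C–H: 5 × 427 = 2135
    Σ(formed) = 2819 kJ
  ΔH_A = 2783 − 2819 = −36 kJ
Reaction B:
  Bonds broken (reactants):
    C–H: 4 × 427 = 1708
    C=C: 1 × 633 = 633
    H–Br: 1 × 375 = 375
    Σ(broken) = 2716 kJ
  Bonds formed (products):
    C–Br: 1 × 283 = 283
    C–C: 1 × 352 = 352
    C–H: 5 × 427 = 2135
    Σ(formed) = 2770 kJ
  ΔH_B = 2716 − 2770 = −54 kJ
ΔH_A − ΔH_B = +18 kJ, so reaction B has the more negative ΔH; |ΔH_A − ΔH_B| = 18 kJ.

Reaction B, by 18 kJ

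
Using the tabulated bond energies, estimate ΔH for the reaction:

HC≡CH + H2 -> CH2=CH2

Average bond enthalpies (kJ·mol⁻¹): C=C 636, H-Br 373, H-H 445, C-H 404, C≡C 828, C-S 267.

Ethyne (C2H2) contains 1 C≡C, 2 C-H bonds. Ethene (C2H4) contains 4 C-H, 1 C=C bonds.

Bonds broken (reactants):
  C≡C: 1 × 828 = 828
  C-H: 2 × 404 = 808
  H-H: 1 × 445 = 445
  Σ(broken) = 2081 kJ
Bonds formed (products):
  C-H: 4 × 404 = 1616
  C=C: 1 × 636 = 636
  Σ(formed) = 2252 kJ
ΔH = Σ(broken) − Σ(formed) = 2081 − 2252 = −171 kJ

ΔH ≈ −171 kJ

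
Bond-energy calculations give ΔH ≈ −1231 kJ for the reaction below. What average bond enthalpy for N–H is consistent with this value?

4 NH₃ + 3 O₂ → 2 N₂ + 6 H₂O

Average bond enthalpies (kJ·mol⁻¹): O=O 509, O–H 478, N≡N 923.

D(N–H) ≈ 402 kJ/mol

Let D be the N–H bond energy.
Σ(broken) = 12×D + 3×509 = 1527 + 12D
Σ(formed) = 2×923 + 12×478 = 7582
ΔH = Σ(broken) − Σ(formed) = (1527 + 12D) − (7582) = −6055 + 12D
Setting this equal to −1231 kJ gives 12D = 4824, so D = 402 kJ/mol.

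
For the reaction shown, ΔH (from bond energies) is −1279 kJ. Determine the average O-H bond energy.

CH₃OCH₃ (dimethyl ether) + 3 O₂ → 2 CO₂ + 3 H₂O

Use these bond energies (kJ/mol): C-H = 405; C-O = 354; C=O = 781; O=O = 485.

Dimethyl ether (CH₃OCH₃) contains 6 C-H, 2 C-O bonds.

D(O-H) ≈ 458 kJ/mol

Let D be the O-H bond energy.
Σ(broken) = 6×405 + 2×354 + 3×485 = 4593
Σ(formed) = 4×781 + 6×D = 3124 + 6D
ΔH = Σ(broken) − Σ(formed) = (4593) − (3124 + 6D) = +1469 − 6D
Setting this equal to −1279 kJ gives 6D = 2748, so D = 458 kJ/mol.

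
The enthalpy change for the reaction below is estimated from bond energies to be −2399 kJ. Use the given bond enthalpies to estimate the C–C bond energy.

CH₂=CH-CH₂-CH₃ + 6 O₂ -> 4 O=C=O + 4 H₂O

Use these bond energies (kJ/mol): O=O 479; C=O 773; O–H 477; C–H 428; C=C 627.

D(C–C) ≈ 338 kJ/mol

Let D be the C–C bond energy.
Σ(broken) = 2×D + 8×428 + 1×627 + 6×479 = 6925 + 2D
Σ(formed) = 8×773 + 8×477 = 10000
ΔH = Σ(broken) − Σ(formed) = (6925 + 2D) − (10000) = −3075 + 2D
Setting this equal to −2399 kJ gives 2D = 676, so D = 338 kJ/mol.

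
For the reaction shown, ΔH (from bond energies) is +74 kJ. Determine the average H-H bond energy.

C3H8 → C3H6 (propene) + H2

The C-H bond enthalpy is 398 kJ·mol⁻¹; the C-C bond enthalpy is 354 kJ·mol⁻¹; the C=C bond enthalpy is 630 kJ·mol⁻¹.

Let D be the H-H bond energy.
Σ(broken) = 2×354 + 8×398 = 3892
Σ(formed) = 1×354 + 6×398 + 1×630 + 1×D = 3372 + D
ΔH = Σ(broken) − Σ(formed) = (3892) − (3372 + D) = +520 − D
Setting this equal to +74 kJ gives D = 446 kJ/mol.

D(H-H) ≈ 446 kJ/mol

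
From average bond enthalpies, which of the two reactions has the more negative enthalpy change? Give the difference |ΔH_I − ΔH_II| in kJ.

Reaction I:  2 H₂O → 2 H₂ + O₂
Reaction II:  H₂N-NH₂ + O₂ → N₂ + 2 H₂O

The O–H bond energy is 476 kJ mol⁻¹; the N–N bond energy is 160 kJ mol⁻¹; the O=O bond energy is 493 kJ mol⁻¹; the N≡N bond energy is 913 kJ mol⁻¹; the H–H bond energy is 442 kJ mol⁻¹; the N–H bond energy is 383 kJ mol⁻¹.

Reaction II, by 1159 kJ

Reaction I:
  Bonds broken (reactants):
    O–H: 4 × 476 = 1904
    Σ(broken) = 1904 kJ
  Bonds formed (products):
    H–H: 2 × 442 = 884
    O=O: 1 × 493 = 493
    Σ(formed) = 1377 kJ
  ΔH_I = 1904 − 1377 = +527 kJ
Reaction II:
  Bonds broken (reactants):
    N–H: 4 × 383 = 1532
    N–N: 1 × 160 = 160
    O=O: 1 × 493 = 493
    Σ(broken) = 2185 kJ
  Bonds formed (products):
    N≡N: 1 × 913 = 913
    O–H: 4 × 476 = 1904
    Σ(formed) = 2817 kJ
  ΔH_II = 2185 − 2817 = −632 kJ
ΔH_I − ΔH_II = +1159 kJ, so reaction II has the more negative ΔH; |ΔH_I − ΔH_II| = 1159 kJ.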